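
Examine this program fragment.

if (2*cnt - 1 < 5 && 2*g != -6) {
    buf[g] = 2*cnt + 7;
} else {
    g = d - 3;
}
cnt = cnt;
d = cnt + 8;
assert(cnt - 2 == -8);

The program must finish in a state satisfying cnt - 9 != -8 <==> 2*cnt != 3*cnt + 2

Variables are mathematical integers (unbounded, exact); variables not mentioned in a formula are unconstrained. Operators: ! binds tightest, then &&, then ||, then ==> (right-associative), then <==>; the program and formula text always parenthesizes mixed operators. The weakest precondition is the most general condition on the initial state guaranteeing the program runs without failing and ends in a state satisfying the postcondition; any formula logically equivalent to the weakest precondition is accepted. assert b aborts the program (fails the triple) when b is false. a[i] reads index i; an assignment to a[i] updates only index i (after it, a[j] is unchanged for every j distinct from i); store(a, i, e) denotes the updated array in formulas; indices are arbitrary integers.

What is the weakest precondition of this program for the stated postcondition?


Working backward. After the program, the postcondition cnt - 9 != -8 <==> 2*cnt != 3*cnt + 2 must hold; in canonical form it is cnt != 1 <==> cnt != -2.
Before assert cnt - 2 == -8: cnt == -6 && (cnt != 1 <==> cnt != -2)
Before d := cnt + 8: cnt == -6 && (cnt != 1 <==> cnt != -2)
Before cnt := cnt: cnt == -6 && (cnt != 1 <==> cnt != -2)
Then branch requires cnt == -6 && (cnt != 1 <==> cnt != -2); else branch requires cnt == -6 && (cnt != 1 <==> cnt != -2).
Before the if: ((2*cnt < 6 && 2*g != -6) ==> (cnt == -6 && (cnt != 1 <==> cnt != -2))) && ((!(2*cnt < 6 && 2*g != -6)) ==> (cnt == -6 && (cnt != 1 <==> cnt != -2)))
Answer: WP = ((2*cnt < 6 && 2*g != -6) ==> (cnt == -6 && (cnt != 1 <==> cnt != -2))) && ((!(2*cnt < 6 && 2*g != -6)) ==> (cnt == -6 && (cnt != 1 <==> cnt != -2)))


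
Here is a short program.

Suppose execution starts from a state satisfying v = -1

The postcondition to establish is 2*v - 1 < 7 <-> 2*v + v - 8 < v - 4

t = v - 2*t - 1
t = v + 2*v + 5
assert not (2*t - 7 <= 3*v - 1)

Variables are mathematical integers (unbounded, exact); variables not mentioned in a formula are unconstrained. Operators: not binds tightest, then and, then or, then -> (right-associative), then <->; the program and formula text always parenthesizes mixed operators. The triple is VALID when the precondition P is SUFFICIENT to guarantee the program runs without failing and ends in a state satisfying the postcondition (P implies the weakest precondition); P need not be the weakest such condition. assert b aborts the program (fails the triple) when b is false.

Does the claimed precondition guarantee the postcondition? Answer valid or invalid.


Working backward. After the program, the postcondition 2*v - 1 < 7 <-> 2*v + v - 8 < v - 4 must hold; in canonical form it is 2*v < 8 <-> 2*v < 4.
Before assert not (2*t - 7 <= 3*v - 1): (not (2*t <= 3*v + 6)) and (2*v < 8 <-> 2*v < 4)
Before t := v + 2*v + 5: (not (3*v <= -4)) and (2*v < 8 <-> 2*v < 4)
Before t := v - 2*t - 1: (not (3*v <= -4)) and (2*v < 8 <-> 2*v < 4)
The weakest precondition is (not (3*v <= -4)) and (2*v < 8 <-> 2*v < 4).
Check whether v = -1 implies it.
Every state satisfying the precondition satisfies the weakest precondition: the implication holds.
Answer: valid


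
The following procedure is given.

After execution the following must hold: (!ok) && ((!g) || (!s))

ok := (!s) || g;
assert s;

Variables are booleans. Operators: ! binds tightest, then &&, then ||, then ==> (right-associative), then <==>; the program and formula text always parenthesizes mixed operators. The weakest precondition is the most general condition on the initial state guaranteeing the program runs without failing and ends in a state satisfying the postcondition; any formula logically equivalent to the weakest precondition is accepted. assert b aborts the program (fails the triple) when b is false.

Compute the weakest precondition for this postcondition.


Working backward. After the program, (!ok) && ((!g) || (!s)) must hold.
Before assert s: s && (!ok) && ((!g) || (!s))
Before ok := (!s) || g: s && (!((!s) || g)) && ((!g) || (!s))
Answer: WP = s && (!((!s) || g)) && ((!g) || (!s))


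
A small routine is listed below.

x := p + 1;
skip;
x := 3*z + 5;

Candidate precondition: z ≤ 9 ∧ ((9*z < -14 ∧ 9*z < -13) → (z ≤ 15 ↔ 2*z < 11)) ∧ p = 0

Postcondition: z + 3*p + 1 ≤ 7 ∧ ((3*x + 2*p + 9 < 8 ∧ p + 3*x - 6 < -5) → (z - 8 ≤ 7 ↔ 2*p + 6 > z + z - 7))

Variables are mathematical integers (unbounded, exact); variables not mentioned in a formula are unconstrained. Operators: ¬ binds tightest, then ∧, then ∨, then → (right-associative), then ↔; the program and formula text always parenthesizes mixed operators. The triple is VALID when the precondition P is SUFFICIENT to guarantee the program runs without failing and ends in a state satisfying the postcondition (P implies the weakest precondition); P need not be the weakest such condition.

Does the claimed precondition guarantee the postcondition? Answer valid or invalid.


Working backward. After the program, the postcondition z + 3*p + 1 ≤ 7 ∧ ((3*x + 2*p + 9 < 8 ∧ p + 3*x - 6 < -5) → (z - 8 ≤ 7 ↔ 2*p + 6 > z + z - 7)) must hold; in canonical form it is 3*p + z ≤ 6 ∧ ((2*p + 3*x < -1 ∧ p + 3*x < 1) → (z ≤ 15 ↔ 2*p > 2*z - 13)).
Before x := 3*z + 5: 3*p + z ≤ 6 ∧ ((2*p + 9*z < -16 ∧ p + 9*z < -14) → (z ≤ 15 ↔ 2*p > 2*z - 13))
Before skip: 3*p + z ≤ 6 ∧ ((2*p + 9*z < -16 ∧ p + 9*z < -14) → (z ≤ 15 ↔ 2*p > 2*z - 13))
Before x := p + 1: 3*p + z ≤ 6 ∧ ((2*p + 9*z < -16 ∧ p + 9*z < -14) → (z ≤ 15 ↔ 2*p > 2*z - 13))
The weakest precondition is 3*p + z ≤ 6 ∧ ((2*p + 9*z < -16 ∧ p + 9*z < -14) → (z ≤ 15 ↔ 2*p > 2*z - 13)).
Check whether z ≤ 9 ∧ ((9*z < -14 ∧ 9*z < -13) → (z ≤ 15 ↔ 2*z < 11)) ∧ p = 0 implies it.
Countermodel: at the initial state p = 0, z = 7, the precondition holds but the weakest precondition fails.
Answer: invalid


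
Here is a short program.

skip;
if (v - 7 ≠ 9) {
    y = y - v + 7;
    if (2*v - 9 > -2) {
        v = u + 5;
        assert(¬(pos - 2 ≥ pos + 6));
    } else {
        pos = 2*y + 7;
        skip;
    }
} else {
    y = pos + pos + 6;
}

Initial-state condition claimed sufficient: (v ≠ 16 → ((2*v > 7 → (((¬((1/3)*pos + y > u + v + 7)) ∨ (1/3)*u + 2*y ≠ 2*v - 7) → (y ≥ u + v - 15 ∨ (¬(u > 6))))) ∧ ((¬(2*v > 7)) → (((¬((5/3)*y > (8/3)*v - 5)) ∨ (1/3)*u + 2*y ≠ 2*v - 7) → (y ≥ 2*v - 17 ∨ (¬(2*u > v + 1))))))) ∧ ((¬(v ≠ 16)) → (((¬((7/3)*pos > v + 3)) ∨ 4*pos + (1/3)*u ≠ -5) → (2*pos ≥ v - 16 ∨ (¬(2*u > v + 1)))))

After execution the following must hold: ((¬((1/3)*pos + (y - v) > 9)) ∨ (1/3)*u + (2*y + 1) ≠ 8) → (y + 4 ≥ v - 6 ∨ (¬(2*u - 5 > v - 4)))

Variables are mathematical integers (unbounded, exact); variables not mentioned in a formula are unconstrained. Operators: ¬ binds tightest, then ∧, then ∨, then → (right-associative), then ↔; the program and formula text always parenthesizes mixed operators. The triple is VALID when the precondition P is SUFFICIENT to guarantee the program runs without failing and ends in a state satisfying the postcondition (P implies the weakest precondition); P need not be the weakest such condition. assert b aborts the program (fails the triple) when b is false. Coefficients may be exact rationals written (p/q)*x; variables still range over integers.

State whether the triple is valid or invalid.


Working backward. After the program, the postcondition ((¬((1/3)*pos + (y - v) > 9)) ∨ (1/3)*u + (2*y + 1) ≠ 8) → (y + 4 ≥ v - 6 ∨ (¬(2*u - 5 > v - 4))) must hold; in canonical form it is ((¬((1/3)*pos + y > v + 9)) ∨ (1/3)*u + 2*y ≠ 7) → (y ≥ v - 10 ∨ (¬(2*u > v + 1))).
Then branch requires (2*v > 7 → (((¬((1/3)*pos + y > u + v + 7)) ∨ (1/3)*u + 2*y ≠ 2*v - 7) → (y ≥ u + v - 12 ∨ (¬(u > 6))))) ∧ ((¬(2*v > 7)) → (((¬((5/3)*y > (8/3)*v - 5)) ∨ (1/3)*u + 2*y ≠ 2*v - 7) → (y ≥ 2*v - 17 ∨ (¬(2*u > v + 1))))); else branch requires ((¬((7/3)*pos > v + 3)) ∨ 4*pos + (1/3)*u ≠ -5) → (2*pos ≥ v - 16 ∨ (¬(2*u > v + 1))).
Before the if: (v ≠ 16 → ((2*v > 7 → (((¬((1/3)*pos + y > u + v + 7)) ∨ (1/3)*u + 2*y ≠ 2*v - 7) → (y ≥ u + v - 12 ∨ (¬(u > 6))))) ∧ ((¬(2*v > 7)) → (((¬((5/3)*y > (8/3)*v - 5)) ∨ (1/3)*u + 2*y ≠ 2*v - 7) → (y ≥ 2*v - 17 ∨ (¬(2*u > v + 1))))))) ∧ ((¬(v ≠ 16)) → (((¬((7/3)*pos > v + 3)) ∨ 4*pos + (1/3)*u ≠ -5) → (2*pos ≥ v - 16 ∨ (¬(2*u > v + 1)))))
Before skip: (v ≠ 16 → ((2*v > 7 → (((¬((1/3)*pos + y > u + v + 7)) ∨ (1/3)*u + 2*y ≠ 2*v - 7) → (y ≥ u + v - 12 ∨ (¬(u > 6))))) ∧ ((¬(2*v > 7)) → (((¬((5/3)*y > (8/3)*v - 5)) ∨ (1/3)*u + 2*y ≠ 2*v - 7) → (y ≥ 2*v - 17 ∨ (¬(2*u > v + 1))))))) ∧ ((¬(v ≠ 16)) → (((¬((7/3)*pos > v + 3)) ∨ 4*pos + (1/3)*u ≠ -5) → (2*pos ≥ v - 16 ∨ (¬(2*u > v + 1)))))
The weakest precondition is (v ≠ 16 → ((2*v > 7 → (((¬((1/3)*pos + y > u + v + 7)) ∨ (1/3)*u + 2*y ≠ 2*v - 7) → (y ≥ u + v - 12 ∨ (¬(u > 6))))) ∧ ((¬(2*v > 7)) → (((¬((5/3)*y > (8/3)*v - 5)) ∨ (1/3)*u + 2*y ≠ 2*v - 7) → (y ≥ 2*v - 17 ∨ (¬(2*u > v + 1))))))) ∧ ((¬(v ≠ 16)) → (((¬((7/3)*pos > v + 3)) ∨ 4*pos + (1/3)*u ≠ -5) → (2*pos ≥ v - 16 ∨ (¬(2*u > v + 1))))).
Check whether (v ≠ 16 → ((2*v > 7 → (((¬((1/3)*pos + y > u + v + 7)) ∨ (1/3)*u + 2*y ≠ 2*v - 7) → (y ≥ u + v - 15 ∨ (¬(u > 6))))) ∧ ((¬(2*v > 7)) → (((¬((5/3)*y > (8/3)*v - 5)) ∨ (1/3)*u + 2*y ≠ 2*v - 7) → (y ≥ 2*v - 17 ∨ (¬(2*u > v + 1))))))) ∧ ((¬(v ≠ 16)) → (((¬((7/3)*pos > v + 3)) ∨ 4*pos + (1/3)*u ≠ -5) → (2*pos ≥ v - 16 ∨ (¬(2*u > v + 1))))) implies it.
Countermodel: at the initial state pos = 67, u = 10, v = 17, y = 12, the precondition holds but the weakest precondition fails.
Answer: invalid


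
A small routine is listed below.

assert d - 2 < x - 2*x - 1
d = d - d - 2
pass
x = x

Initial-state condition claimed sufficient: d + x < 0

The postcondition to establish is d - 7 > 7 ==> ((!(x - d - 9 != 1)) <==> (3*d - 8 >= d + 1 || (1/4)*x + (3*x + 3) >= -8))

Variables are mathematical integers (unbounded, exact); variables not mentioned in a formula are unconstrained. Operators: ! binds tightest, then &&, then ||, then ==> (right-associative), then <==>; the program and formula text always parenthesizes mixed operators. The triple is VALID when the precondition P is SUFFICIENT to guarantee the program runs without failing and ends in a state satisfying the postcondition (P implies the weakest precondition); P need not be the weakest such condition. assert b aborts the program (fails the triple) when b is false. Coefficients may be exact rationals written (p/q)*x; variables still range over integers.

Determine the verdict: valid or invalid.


Working backward. After the program, the postcondition d - 7 > 7 ==> ((!(x - d - 9 != 1)) <==> (3*d - 8 >= d + 1 || (1/4)*x + (3*x + 3) >= -8)) must hold; in canonical form it is d > 14 ==> ((!(x != d + 10)) <==> (2*d >= 9 || (13/4)*x >= -11)).
Before x := x: d > 14 ==> ((!(x != d + 10)) <==> (2*d >= 9 || (13/4)*x >= -11))
Before skip: d > 14 ==> ((!(x != d + 10)) <==> (2*d >= 9 || (13/4)*x >= -11))
Before d := d - d - 2: true
Before assert d - 2 < x - 2*x - 1: d + x < 1
The weakest precondition is d + x < 1.
Check whether d + x < 0 implies it.
Every state satisfying the precondition satisfies the weakest precondition: the implication holds.
Answer: valid


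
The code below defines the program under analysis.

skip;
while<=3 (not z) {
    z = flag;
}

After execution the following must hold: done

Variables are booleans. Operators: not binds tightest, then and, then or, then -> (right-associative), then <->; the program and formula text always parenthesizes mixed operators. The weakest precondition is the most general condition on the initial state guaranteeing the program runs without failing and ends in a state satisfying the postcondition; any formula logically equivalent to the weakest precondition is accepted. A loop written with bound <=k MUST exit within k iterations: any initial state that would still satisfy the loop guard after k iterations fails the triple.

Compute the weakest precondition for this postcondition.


Working backward. After the program, done must hold.
Before the loop (bound <=3), unroll the exhaustion recursion (WP_0 = exit-now case; WP_j = one more guarded iteration, up to j = 3):
  WP_0: z and done
  WP_1: ((not z) -> (flag and done)) and (z -> done)
  WP_2: ((not z) -> (((not flag) -> (flag and done)) and (flag -> done))) and (z -> done)
  WP_3: ((not z) -> (((not flag) -> (((not flag) -> (flag and done)) and (flag -> done))) and (flag -> done))) and (z -> done)
So before the loop: ((not z) -> (((not flag) -> (((not flag) -> (flag and done)) and (flag -> done))) and (flag -> done))) and (z -> done)
Before skip: ((not z) -> (((not flag) -> (((not flag) -> (flag and done)) and (flag -> done))) and (flag -> done))) and (z -> done)
Answer: WP = ((not z) -> (((not flag) -> (((not flag) -> (flag and done)) and (flag -> done))) and (flag -> done))) and (z -> done)


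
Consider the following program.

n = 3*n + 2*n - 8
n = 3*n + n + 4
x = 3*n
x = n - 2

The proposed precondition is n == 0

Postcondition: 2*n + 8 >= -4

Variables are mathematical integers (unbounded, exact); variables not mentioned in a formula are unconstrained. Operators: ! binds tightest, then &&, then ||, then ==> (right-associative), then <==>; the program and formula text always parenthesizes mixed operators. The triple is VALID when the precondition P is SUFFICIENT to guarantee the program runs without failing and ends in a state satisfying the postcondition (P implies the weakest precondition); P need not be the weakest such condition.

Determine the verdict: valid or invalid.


Working backward. After the program, the postcondition 2*n + 8 >= -4 must hold; in canonical form it is 2*n >= -12.
Before x := n - 2: 2*n >= -12
Before x := 3*n: 2*n >= -12
Before n := 3*n + n + 4: 8*n >= -20
Before n := 3*n + 2*n - 8: 40*n >= 44
The weakest precondition is 40*n >= 44.
Check whether n == 0 implies it.
Countermodel: at the initial state n = 0, the precondition holds but the weakest precondition fails.
Answer: invalid


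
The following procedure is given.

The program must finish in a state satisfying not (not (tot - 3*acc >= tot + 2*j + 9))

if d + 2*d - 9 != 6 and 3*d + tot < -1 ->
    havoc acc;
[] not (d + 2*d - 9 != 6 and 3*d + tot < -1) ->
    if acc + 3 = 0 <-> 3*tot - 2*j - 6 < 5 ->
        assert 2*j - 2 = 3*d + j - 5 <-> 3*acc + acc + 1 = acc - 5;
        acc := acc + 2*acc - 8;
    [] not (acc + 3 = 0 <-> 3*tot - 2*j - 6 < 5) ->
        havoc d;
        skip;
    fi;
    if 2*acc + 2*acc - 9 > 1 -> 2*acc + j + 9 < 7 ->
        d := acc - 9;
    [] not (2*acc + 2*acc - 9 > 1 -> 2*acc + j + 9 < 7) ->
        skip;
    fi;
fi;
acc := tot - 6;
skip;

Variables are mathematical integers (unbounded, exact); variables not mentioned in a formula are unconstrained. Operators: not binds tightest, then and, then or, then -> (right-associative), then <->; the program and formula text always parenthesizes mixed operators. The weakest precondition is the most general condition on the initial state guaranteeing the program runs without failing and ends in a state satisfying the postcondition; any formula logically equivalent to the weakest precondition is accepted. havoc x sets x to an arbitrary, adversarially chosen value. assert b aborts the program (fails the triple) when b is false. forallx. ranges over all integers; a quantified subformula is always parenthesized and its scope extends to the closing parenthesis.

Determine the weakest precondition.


Working backward. After the program, the postcondition not (not (tot - 3*acc >= tot + 2*j + 9)) must hold; in canonical form it is 3*acc + 2*j <= -9.
Before skip: 3*acc + 2*j <= -9
Before acc := tot - 6: 2*j + 3*tot <= 9
Then branch requires 2*j + 3*tot <= 9; else branch requires ((acc = -3 <-> 3*tot < 2*j + 11) -> ((j = 3*d - 3 <-> 3*acc = -6) and ((12*acc > 42 -> 6*acc + j < 14) -> 2*j + 3*tot <= 9) and ((not (12*acc > 42 -> 6*acc + j < 14)) -> 2*j + 3*tot <= 9))) and ((not (acc = -3 <-> 3*tot < 2*j + 11)) -> (((4*acc > 10 -> 2*acc + j < -2) -> 2*j + 3*tot <= 9) and ((not (4*acc > 10 -> 2*acc + j < -2)) -> 2*j + 3*tot <= 9))).
Before the if: ((3*d != 15 and 3*d + tot < -1) -> 2*j + 3*tot <= 9) and ((not (3*d != 15 and 3*d + tot < -1)) -> (((acc = -3 <-> 3*tot < 2*j + 11) -> ((j = 3*d - 3 <-> 3*acc = -6) and ((12*acc > 42 -> 6*acc + j < 14) -> 2*j + 3*tot <= 9) and ((not (12*acc > 42 -> 6*acc + j < 14)) -> 2*j + 3*tot <= 9))) and ((not (acc = -3 <-> 3*tot < 2*j + 11)) -> (((4*acc > 10 -> 2*acc + j < -2) -> 2*j + 3*tot <= 9) and ((not (4*acc > 10 -> 2*acc + j < -2)) -> 2*j + 3*tot <= 9)))))
Answer: WP = ((3*d != 15 and 3*d + tot < -1) -> 2*j + 3*tot <= 9) and ((not (3*d != 15 and 3*d + tot < -1)) -> (((acc = -3 <-> 3*tot < 2*j + 11) -> ((j = 3*d - 3 <-> 3*acc = -6) and ((12*acc > 42 -> 6*acc + j < 14) -> 2*j + 3*tot <= 9) and ((not (12*acc > 42 -> 6*acc + j < 14)) -> 2*j + 3*tot <= 9))) and ((not (acc = -3 <-> 3*tot < 2*j + 11)) -> (((4*acc > 10 -> 2*acc + j < -2) -> 2*j + 3*tot <= 9) and ((not (4*acc > 10 -> 2*acc + j < -2)) -> 2*j + 3*tot <= 9)))))


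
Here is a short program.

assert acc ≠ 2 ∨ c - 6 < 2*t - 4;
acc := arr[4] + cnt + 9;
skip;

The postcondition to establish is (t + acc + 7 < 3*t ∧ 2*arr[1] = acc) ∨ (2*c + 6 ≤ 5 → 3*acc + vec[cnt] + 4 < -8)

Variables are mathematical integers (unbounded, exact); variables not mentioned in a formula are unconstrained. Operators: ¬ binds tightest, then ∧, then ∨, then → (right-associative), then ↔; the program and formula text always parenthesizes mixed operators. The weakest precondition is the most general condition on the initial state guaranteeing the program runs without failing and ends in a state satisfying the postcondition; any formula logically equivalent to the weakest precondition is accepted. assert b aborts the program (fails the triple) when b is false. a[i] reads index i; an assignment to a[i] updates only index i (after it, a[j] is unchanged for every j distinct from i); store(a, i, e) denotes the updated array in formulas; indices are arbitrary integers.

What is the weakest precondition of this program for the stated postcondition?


Working backward. After the program, the postcondition (t + acc + 7 < 3*t ∧ 2*arr[1] = acc) ∨ (2*c + 6 ≤ 5 → 3*acc + vec[cnt] + 4 < -8) must hold; in canonical form it is (acc < 2*t - 7 ∧ 2*arr[1] = acc) ∨ (2*c ≤ -1 → vec[cnt] + 3*acc < -12).
Before skip: (acc < 2*t - 7 ∧ 2*arr[1] = acc) ∨ (2*c ≤ -1 → vec[cnt] + 3*acc < -12)
Before acc := arr[4] + cnt + 9: (arr[4] + cnt < 2*t - 16 ∧ 2*arr[1] = arr[4] + cnt + 9) ∨ (2*c ≤ -1 → 3*arr[4] + vec[cnt] + 3*cnt < -39)
Before assert acc ≠ 2 ∨ c - 6 < 2*t - 4: (acc ≠ 2 ∨ c < 2*t + 2) ∧ ((arr[4] + cnt < 2*t - 16 ∧ 2*arr[1] = arr[4] + cnt + 9) ∨ (2*c ≤ -1 → 3*arr[4] + vec[cnt] + 3*cnt < -39))
Answer: WP = (acc ≠ 2 ∨ c < 2*t + 2) ∧ ((arr[4] + cnt < 2*t - 16 ∧ 2*arr[1] = arr[4] + cnt + 9) ∨ (2*c ≤ -1 → 3*arr[4] + vec[cnt] + 3*cnt < -39))


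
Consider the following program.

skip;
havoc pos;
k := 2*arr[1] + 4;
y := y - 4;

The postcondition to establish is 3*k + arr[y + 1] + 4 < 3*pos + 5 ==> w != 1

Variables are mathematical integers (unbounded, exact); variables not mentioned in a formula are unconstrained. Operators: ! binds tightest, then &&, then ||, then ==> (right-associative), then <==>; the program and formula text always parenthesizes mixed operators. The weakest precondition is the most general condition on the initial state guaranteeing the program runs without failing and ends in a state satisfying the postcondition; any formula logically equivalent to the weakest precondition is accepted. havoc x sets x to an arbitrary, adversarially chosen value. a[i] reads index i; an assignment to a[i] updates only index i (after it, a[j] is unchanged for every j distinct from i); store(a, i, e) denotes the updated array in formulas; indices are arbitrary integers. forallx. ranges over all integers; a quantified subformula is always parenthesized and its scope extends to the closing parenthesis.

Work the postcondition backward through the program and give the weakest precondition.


Working backward. After the program, the postcondition 3*k + arr[y + 1] + 4 < 3*pos + 5 ==> w != 1 must hold; in canonical form it is arr[y + 1] + 3*k < 3*pos + 1 ==> w != 1.
Before y := y - 4: arr[y - 3] + 3*k < 3*pos + 1 ==> w != 1
Before k := 2*arr[1] + 4: 6*arr[1] + arr[y - 3] < 3*pos - 11 ==> w != 1
Before havoc pos: forall pos_1. (6*arr[1] + arr[y - 3] < 3*pos_1 - 11 ==> w != 1)
Before skip: forall pos_1. (6*arr[1] + arr[y - 3] < 3*pos_1 - 11 ==> w != 1)
Answer: WP = forall pos_1. (6*arr[1] + arr[y - 3] < 3*pos_1 - 11 ==> w != 1)


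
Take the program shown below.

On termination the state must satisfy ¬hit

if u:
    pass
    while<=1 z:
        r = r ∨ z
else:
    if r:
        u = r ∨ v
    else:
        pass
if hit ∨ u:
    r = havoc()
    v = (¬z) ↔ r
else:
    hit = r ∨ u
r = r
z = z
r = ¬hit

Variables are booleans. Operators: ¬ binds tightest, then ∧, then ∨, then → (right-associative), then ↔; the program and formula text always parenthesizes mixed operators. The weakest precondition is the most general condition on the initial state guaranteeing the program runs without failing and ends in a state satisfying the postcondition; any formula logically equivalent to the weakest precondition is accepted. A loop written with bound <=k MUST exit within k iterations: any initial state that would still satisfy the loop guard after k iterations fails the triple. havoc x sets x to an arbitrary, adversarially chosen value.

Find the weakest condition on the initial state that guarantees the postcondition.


Working backward. After the program, ¬hit must hold.
Before r := ¬hit: ¬hit
Before z := z: ¬hit
Before r := r: ¬hit
Then branch requires ¬hit; else branch requires ¬(r ∨ u).
Before the if: ((hit ∨ u) → (¬hit)) ∧ ((¬(hit ∨ u)) → (¬(r ∨ u)))
Then branch requires (z → ((¬z) ∧ ((hit ∨ u) → (¬hit)) ∧ ((¬(hit ∨ u)) → (¬(r ∨ z ∨ u))))) ∧ ((¬z) → (((hit ∨ u) → (¬hit)) ∧ ((¬(hit ∨ u)) → (¬(r ∨ u))))); else branch requires (r → (((hit ∨ r ∨ v) → (¬hit)) ∧ ((¬(hit ∨ r ∨ v)) → (¬(r ∨ v))))) ∧ ((¬r) → (((hit ∨ u) → (¬hit)) ∧ ((¬(hit ∨ u)) → (¬(r ∨ u))))).
Before the if: (u → ((z → ((¬z) ∧ ((hit ∨ u) → (¬hit)) ∧ ((¬(hit ∨ u)) → (¬(r ∨ z ∨ u))))) ∧ ((¬z) → (((hit ∨ u) → (¬hit)) ∧ ((¬(hit ∨ u)) → (¬(r ∨ u))))))) ∧ ((¬u) → ((r → (((hit ∨ r ∨ v) → (¬hit)) ∧ ((¬(hit ∨ r ∨ v)) → (¬(r ∨ v))))) ∧ ((¬r) → (((hit ∨ u) → (¬hit)) ∧ ((¬(hit ∨ u)) → (¬(r ∨ u)))))))
Answer: WP = (u → ((z → ((¬z) ∧ ((hit ∨ u) → (¬hit)) ∧ ((¬(hit ∨ u)) → (¬(r ∨ z ∨ u))))) ∧ ((¬z) → (((hit ∨ u) → (¬hit)) ∧ ((¬(hit ∨ u)) → (¬(r ∨ u))))))) ∧ ((¬u) → ((r → (((hit ∨ r ∨ v) → (¬hit)) ∧ ((¬(hit ∨ r ∨ v)) → (¬(r ∨ v))))) ∧ ((¬r) → (((hit ∨ u) → (¬hit)) ∧ ((¬(hit ∨ u)) → (¬(r ∨ u)))))))


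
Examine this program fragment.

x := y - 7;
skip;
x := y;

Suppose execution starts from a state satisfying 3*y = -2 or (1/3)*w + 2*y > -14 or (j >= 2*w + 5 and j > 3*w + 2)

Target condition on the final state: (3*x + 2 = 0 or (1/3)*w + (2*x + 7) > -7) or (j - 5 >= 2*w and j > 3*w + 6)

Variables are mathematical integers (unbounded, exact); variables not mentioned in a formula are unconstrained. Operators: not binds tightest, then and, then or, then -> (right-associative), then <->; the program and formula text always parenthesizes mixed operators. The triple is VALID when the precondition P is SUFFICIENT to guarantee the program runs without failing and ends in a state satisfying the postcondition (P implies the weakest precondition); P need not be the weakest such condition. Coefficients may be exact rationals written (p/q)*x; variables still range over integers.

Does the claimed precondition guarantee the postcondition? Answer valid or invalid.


Working backward. After the program, the postcondition (3*x + 2 = 0 or (1/3)*w + (2*x + 7) > -7) or (j - 5 >= 2*w and j > 3*w + 6) must hold; in canonical form it is 3*x = -2 or (1/3)*w + 2*x > -14 or (j >= 2*w + 5 and j > 3*w + 6).
Before x := y: 3*y = -2 or (1/3)*w + 2*y > -14 or (j >= 2*w + 5 and j > 3*w + 6)
Before skip: 3*y = -2 or (1/3)*w + 2*y > -14 or (j >= 2*w + 5 and j > 3*w + 6)
Before x := y - 7: 3*y = -2 or (1/3)*w + 2*y > -14 or (j >= 2*w + 5 and j > 3*w + 6)
The weakest precondition is 3*y = -2 or (1/3)*w + 2*y > -14 or (j >= 2*w + 5 and j > 3*w + 6).
Check whether 3*y = -2 or (1/3)*w + 2*y > -14 or (j >= 2*w + 5 and j > 3*w + 2) implies it.
Countermodel: at the initial state j = 5, w = 0, y = -7, the precondition holds but the weakest precondition fails.
Answer: invalid


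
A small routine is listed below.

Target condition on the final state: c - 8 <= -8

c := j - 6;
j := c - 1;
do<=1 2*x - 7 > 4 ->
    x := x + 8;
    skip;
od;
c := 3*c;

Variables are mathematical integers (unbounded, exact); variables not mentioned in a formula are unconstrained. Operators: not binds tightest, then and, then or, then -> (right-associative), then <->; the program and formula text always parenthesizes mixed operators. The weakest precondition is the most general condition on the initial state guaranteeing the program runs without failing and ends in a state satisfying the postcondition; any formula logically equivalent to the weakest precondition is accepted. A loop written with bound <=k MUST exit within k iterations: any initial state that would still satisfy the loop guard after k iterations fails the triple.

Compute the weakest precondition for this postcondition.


Working backward. After the program, the postcondition c - 8 <= -8 must hold; in canonical form it is c <= 0.
Before c := 3*c: 3*c <= 0
Before the loop (bound <=1), unroll the exhaustion recursion (WP_0 = exit-now case; WP_j = one more guarded iteration, up to j = 1):
  WP_0: (not (2*x > 11)) and 3*c <= 0
  WP_1: (2*x > 11 -> ((not (2*x > -5)) and 3*c <= 0)) and ((not (2*x > 11)) -> 3*c <= 0)
So before the loop: (2*x > 11 -> ((not (2*x > -5)) and 3*c <= 0)) and ((not (2*x > 11)) -> 3*c <= 0)
Before j := c - 1: (2*x > 11 -> ((not (2*x > -5)) and 3*c <= 0)) and ((not (2*x > 11)) -> 3*c <= 0)
Before c := j - 6: (2*x > 11 -> ((not (2*x > -5)) and 3*j <= 18)) and ((not (2*x > 11)) -> 3*j <= 18)
Answer: WP = (2*x > 11 -> ((not (2*x > -5)) and 3*j <= 18)) and ((not (2*x > 11)) -> 3*j <= 18)


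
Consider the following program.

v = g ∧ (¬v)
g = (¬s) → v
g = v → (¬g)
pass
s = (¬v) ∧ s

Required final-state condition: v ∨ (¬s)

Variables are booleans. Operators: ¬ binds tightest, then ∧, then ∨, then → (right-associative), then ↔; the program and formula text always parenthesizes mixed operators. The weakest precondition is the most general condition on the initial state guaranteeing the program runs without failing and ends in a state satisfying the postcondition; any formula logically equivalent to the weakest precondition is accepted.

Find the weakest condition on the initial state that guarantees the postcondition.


Working backward. After the program, v ∨ (¬s) must hold.
Before s := (¬v) ∧ s: v ∨ (¬((¬v) ∧ s))
Before skip: v ∨ (¬((¬v) ∧ s))
Before g := v → (¬g): v ∨ (¬((¬v) ∧ s))
Before g := (¬s) → v: v ∨ (¬((¬v) ∧ s))
Before v := g ∧ (¬v): (g ∧ (¬v)) ∨ (¬((¬(g ∧ (¬v))) ∧ s))
Answer: WP = (g ∧ (¬v)) ∨ (¬((¬(g ∧ (¬v))) ∧ s))


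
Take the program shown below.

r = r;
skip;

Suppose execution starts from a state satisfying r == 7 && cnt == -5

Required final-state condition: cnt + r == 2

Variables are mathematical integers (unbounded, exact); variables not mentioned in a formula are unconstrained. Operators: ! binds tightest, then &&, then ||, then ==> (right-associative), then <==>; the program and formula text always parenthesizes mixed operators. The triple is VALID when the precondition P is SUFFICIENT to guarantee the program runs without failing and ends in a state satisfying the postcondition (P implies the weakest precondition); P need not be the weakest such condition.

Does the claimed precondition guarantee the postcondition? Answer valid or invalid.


Working backward. After the program, cnt + r == 2 must hold.
Before skip: cnt + r == 2
Before r := r: cnt + r == 2
The weakest precondition is cnt + r == 2.
Check whether r == 7 && cnt == -5 implies it.
Every state satisfying the precondition satisfies the weakest precondition: the implication holds.
Answer: valid


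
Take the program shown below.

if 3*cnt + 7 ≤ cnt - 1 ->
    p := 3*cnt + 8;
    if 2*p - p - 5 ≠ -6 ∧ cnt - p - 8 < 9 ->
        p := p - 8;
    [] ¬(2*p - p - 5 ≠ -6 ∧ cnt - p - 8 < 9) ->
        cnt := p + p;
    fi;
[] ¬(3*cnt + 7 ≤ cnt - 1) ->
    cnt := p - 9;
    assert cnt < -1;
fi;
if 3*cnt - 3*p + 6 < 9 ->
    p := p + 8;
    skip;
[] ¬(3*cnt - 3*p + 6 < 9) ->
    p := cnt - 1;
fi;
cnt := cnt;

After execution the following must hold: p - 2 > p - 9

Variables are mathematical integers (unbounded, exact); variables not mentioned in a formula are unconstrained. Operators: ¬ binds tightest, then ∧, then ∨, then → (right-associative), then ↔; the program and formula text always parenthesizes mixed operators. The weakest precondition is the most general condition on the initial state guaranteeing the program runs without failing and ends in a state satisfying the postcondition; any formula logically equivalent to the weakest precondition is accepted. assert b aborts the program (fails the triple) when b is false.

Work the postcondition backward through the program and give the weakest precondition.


Working backward. After the program, the postcondition p - 2 > p - 9 must hold; in canonical form it is true.
Before cnt := cnt: true
Then branch requires true; else branch requires true.
Before the if: true
Then branch requires true; else branch requires p < 8.
Before the if: (¬(2*cnt ≤ -8)) → p < 8
Answer: WP = (¬(2*cnt ≤ -8)) → p < 8


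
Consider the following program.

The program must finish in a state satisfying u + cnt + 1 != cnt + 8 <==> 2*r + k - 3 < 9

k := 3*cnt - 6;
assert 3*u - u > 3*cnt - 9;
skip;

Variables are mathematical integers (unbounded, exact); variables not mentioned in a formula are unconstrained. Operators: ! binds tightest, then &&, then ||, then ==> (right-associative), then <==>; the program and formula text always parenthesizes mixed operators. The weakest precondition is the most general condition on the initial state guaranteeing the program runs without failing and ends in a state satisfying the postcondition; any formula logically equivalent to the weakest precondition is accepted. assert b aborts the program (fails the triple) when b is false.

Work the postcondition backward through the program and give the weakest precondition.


Working backward. After the program, the postcondition u + cnt + 1 != cnt + 8 <==> 2*r + k - 3 < 9 must hold; in canonical form it is u != 7 <==> k + 2*r < 12.
Before skip: u != 7 <==> k + 2*r < 12
Before assert 3*u - u > 3*cnt - 9: 2*u > 3*cnt - 9 && (u != 7 <==> k + 2*r < 12)
Before k := 3*cnt - 6: 2*u > 3*cnt - 9 && (u != 7 <==> 3*cnt + 2*r < 18)
Answer: WP = 2*u > 3*cnt - 9 && (u != 7 <==> 3*cnt + 2*r < 18)


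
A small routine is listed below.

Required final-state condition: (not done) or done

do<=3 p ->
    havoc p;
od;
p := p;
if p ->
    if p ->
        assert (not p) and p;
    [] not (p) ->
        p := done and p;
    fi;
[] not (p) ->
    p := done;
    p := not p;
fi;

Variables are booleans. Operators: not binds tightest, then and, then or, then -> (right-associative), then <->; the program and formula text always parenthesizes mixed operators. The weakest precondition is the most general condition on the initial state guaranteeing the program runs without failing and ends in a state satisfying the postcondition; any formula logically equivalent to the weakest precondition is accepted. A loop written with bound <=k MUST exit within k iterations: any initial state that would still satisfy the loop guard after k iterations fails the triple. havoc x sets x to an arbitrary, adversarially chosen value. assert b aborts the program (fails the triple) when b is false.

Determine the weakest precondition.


Working backward. After the program, the postcondition (not done) or done must hold; in canonical form it is true.
Then branch requires not p; else branch requires true.
Before the if: p -> (not p)
Before p := p: p -> (not p)
Before the loop (bound <=3), unroll the exhaustion recursion (WP_0 = exit-now case; WP_j = one more guarded iteration, up to j = 3):
  WP_0: (not p) and (p -> (not p))
  WP_1: (not p) and ((not p) -> (p -> (not p)))
  WP_2: (not p) and ((not p) -> (p -> (not p)))
  WP_3: (not p) and ((not p) -> (p -> (not p)))
So before the loop: (not p) and ((not p) -> (p -> (not p)))
Answer: WP = (not p) and ((not p) -> (p -> (not p)))


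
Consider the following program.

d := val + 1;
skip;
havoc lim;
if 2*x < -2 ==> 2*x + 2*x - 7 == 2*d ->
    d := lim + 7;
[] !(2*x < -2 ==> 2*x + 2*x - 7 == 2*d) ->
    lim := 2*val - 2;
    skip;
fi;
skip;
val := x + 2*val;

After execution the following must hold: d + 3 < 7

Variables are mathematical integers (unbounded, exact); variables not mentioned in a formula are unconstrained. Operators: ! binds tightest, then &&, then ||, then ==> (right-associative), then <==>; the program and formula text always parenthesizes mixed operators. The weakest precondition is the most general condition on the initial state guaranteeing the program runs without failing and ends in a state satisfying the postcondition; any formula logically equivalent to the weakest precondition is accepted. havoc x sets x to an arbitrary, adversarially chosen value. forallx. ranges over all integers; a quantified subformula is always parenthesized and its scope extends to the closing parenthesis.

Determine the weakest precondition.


Working backward. After the program, the postcondition d + 3 < 7 must hold; in canonical form it is d < 4.
Before val := x + 2*val: d < 4
Before skip: d < 4
Then branch requires lim < -3; else branch requires d < 4.
Before the if: ((2*x < -2 ==> 4*x == 2*d + 7) ==> lim < -3) && ((!(2*x < -2 ==> 4*x == 2*d + 7)) ==> d < 4)
Before havoc lim: forall lim_1. (((2*x < -2 ==> 4*x == 2*d + 7) ==> lim_1 < -3) && ((!(2*x < -2 ==> 4*x == 2*d + 7)) ==> d < 4))
Before skip: forall lim_1. (((2*x < -2 ==> 4*x == 2*d + 7) ==> lim_1 < -3) && ((!(2*x < -2 ==> 4*x == 2*d + 7)) ==> d < 4))
Before d := val + 1: forall lim_1. (((2*x < -2 ==> 4*x == 2*val + 9) ==> lim_1 < -3) && ((!(2*x < -2 ==> 4*x == 2*val + 9)) ==> val < 3))
Answer: WP = forall lim_1. (((2*x < -2 ==> 4*x == 2*val + 9) ==> lim_1 < -3) && ((!(2*x < -2 ==> 4*x == 2*val + 9)) ==> val < 3))


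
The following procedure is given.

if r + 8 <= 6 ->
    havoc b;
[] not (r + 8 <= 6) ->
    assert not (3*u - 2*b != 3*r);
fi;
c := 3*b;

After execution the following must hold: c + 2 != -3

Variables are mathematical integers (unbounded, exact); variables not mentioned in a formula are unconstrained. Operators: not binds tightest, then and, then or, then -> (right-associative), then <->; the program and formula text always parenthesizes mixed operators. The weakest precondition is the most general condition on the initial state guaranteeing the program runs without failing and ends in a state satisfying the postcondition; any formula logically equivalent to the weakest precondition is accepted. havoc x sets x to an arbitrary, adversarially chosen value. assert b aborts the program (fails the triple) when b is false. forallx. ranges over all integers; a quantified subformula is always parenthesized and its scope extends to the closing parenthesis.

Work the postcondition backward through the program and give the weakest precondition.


Working backward. After the program, the postcondition c + 2 != -3 must hold; in canonical form it is c != -5.
Before c := 3*b: 3*b != -5
Then branch requires forall b_1. 3*b_1 != -5; else branch requires (not (3*u != 2*b + 3*r)) and 3*b != -5.
Before the if: (r <= -2 -> (forall b_1. 3*b_1 != -5)) and ((not (r <= -2)) -> ((not (3*u != 2*b + 3*r)) and 3*b != -5))
Answer: WP = (r <= -2 -> (forall b_1. 3*b_1 != -5)) and ((not (r <= -2)) -> ((not (3*u != 2*b + 3*r)) and 3*b != -5))


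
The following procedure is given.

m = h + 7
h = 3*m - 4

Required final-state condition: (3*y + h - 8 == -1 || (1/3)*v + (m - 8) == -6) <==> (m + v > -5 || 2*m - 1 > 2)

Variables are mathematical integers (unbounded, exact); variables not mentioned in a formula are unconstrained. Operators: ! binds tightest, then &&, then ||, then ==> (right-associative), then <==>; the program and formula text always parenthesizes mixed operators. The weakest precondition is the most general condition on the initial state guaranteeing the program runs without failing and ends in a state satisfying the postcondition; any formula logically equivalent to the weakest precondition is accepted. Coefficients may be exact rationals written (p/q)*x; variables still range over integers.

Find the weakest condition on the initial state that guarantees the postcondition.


Working backward. After the program, the postcondition (3*y + h - 8 == -1 || (1/3)*v + (m - 8) == -6) <==> (m + v > -5 || 2*m - 1 > 2) must hold; in canonical form it is (h + 3*y == 7 || m + (1/3)*v == 2) <==> (m + v > -5 || 2*m > 3).
Before h := 3*m - 4: (3*m + 3*y == 11 || m + (1/3)*v == 2) <==> (m + v > -5 || 2*m > 3)
Before m := h + 7: (3*h + 3*y == -10 || h + (1/3)*v == -5) <==> (h + v > -12 || 2*h > -11)
Answer: WP = (3*h + 3*y == -10 || h + (1/3)*v == -5) <==> (h + v > -12 || 2*h > -11)


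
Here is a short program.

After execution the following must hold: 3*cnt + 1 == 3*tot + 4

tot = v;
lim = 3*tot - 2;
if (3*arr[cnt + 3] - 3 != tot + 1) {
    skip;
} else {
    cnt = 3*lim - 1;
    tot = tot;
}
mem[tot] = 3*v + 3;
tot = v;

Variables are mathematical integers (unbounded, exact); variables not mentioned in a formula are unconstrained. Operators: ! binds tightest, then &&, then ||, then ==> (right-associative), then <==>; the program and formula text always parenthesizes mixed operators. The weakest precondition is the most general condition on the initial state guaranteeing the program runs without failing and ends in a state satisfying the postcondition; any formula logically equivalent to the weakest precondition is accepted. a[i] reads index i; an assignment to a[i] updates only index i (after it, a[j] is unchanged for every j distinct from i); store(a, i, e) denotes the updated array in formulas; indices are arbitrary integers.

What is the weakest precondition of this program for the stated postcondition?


Working backward. After the program, the postcondition 3*cnt + 1 == 3*tot + 4 must hold; in canonical form it is 3*cnt == 3*tot + 3.
Before tot := v: 3*cnt == 3*v + 3
Before mem[tot] := 3*v + 3: 3*cnt == 3*v + 3
Then branch requires 3*cnt == 3*v + 3; else branch requires 9*lim == 3*v + 6.
Before the if: (3*arr[cnt + 3] != tot + 4 ==> 3*cnt == 3*v + 3) && ((!(3*arr[cnt + 3] != tot + 4)) ==> 9*lim == 3*v + 6)
Before lim := 3*tot - 2: (3*arr[cnt + 3] != tot + 4 ==> 3*cnt == 3*v + 3) && ((!(3*arr[cnt + 3] != tot + 4)) ==> 27*tot == 3*v + 24)
Before tot := v: (3*arr[cnt + 3] != v + 4 ==> 3*cnt == 3*v + 3) && ((!(3*arr[cnt + 3] != v + 4)) ==> 24*v == 24)
Answer: WP = (3*arr[cnt + 3] != v + 4 ==> 3*cnt == 3*v + 3) && ((!(3*arr[cnt + 3] != v + 4)) ==> 24*v == 24)


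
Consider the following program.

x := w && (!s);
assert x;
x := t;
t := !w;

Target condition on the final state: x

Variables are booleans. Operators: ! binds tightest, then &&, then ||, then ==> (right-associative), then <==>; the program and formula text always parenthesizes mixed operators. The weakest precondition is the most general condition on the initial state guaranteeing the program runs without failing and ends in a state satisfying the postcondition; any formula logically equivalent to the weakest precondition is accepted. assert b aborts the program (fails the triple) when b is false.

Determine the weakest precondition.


Working backward. After the program, x must hold.
Before t := !w: x
Before x := t: t
Before assert x: x && t
Before x := w && (!s): w && (!s) && t
Answer: WP = w && (!s) && t
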